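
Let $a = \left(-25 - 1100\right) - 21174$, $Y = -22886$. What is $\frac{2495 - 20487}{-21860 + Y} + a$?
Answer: $- \frac{38375887}{1721} \approx -22299.0$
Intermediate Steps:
$a = -22299$ ($a = \left(-25 - 1100\right) - 21174 = -1125 - 21174 = -22299$)
$\frac{2495 - 20487}{-21860 + Y} + a = \frac{2495 - 20487}{-21860 - 22886} - 22299 = - \frac{17992}{-44746} - 22299 = \left(-17992\right) \left(- \frac{1}{44746}\right) - 22299 = \frac{692}{1721} - 22299 = - \frac{38375887}{1721}$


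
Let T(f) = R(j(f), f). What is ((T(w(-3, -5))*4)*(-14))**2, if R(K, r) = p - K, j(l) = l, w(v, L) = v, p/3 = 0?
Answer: 28224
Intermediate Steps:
p = 0 (p = 3*0 = 0)
R(K, r) = -K (R(K, r) = 0 - K = -K)
T(f) = -f
((T(w(-3, -5))*4)*(-14))**2 = ((-1*(-3)*4)*(-14))**2 = ((3*4)*(-14))**2 = (12*(-14))**2 = (-168)**2 = 28224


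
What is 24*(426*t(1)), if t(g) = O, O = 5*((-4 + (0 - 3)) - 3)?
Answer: -511200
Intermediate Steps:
O = -50 (O = 5*((-4 - 3) - 3) = 5*(-7 - 3) = 5*(-10) = -50)
t(g) = -50
24*(426*t(1)) = 24*(426*(-50)) = 24*(-21300) = -511200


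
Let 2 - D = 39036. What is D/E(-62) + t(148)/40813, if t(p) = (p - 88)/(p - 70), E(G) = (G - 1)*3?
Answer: 20710232236/100277541 ≈ 206.53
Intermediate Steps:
D = -39034 (D = 2 - 1*39036 = 2 - 39036 = -39034)
E(G) = -3 + 3*G (E(G) = (-1 + G)*3 = -3 + 3*G)
t(p) = (-88 + p)/(-70 + p)
D/E(-62) + t(148)/40813 = -39034/(-3 + 3*(-62)) + ((-88 + 148)/(-70 + 148))/40813 = -39034/(-3 - 186) + (60/78)*(1/40813) = -39034/(-189) + ((1/78)*60)*(1/40813) = -39034*(-1/189) + (10/13)*(1/40813) = 39034/189 + 10/530569 = 20710232236/100277541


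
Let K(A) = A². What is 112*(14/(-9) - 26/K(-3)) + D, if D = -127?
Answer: -5623/9 ≈ -624.78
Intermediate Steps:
112*(14/(-9) - 26/K(-3)) + D = 112*(14/(-9) - 26/((-3)²)) - 127 = 112*(14*(-⅑) - 26/9) - 127 = 112*(-14/9 - 26*⅑) - 127 = 112*(-14/9 - 26/9) - 127 = 112*(-40/9) - 127 = -4480/9 - 127 = -5623/9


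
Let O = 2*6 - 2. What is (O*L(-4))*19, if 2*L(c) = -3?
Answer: -285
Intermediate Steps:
L(c) = -3/2 (L(c) = (½)*(-3) = -3/2)
O = 10 (O = 12 - 2 = 10)
(O*L(-4))*19 = (10*(-3/2))*19 = -15*19 = -285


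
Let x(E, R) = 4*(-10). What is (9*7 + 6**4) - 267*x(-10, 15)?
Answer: 12039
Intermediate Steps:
x(E, R) = -40
(9*7 + 6**4) - 267*x(-10, 15) = (9*7 + 6**4) - 267*(-40) = (63 + 1296) + 10680 = 1359 + 10680 = 12039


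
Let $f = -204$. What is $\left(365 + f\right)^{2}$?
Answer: $25921$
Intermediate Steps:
$\left(365 + f\right)^{2} = \left(365 - 204\right)^{2} = 161^{2} = 25921$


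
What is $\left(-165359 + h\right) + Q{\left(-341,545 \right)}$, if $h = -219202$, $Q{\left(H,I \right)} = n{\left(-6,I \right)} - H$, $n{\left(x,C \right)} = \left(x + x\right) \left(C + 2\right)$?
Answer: $-390784$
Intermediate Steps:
$n{\left(x,C \right)} = 2 x \left(2 + C\right)$
$Q{\left(H,I \right)} = -24 - H - 12 I$ ($Q{\left(H,I \right)} = 2 \left(-6\right) \left(2 + I\right) - H = \left(-24 - 12 I\right) - H = -24 - H - 12 I$)
$\left(-165359 + h\right) + Q{\left(-341,545 \right)} = \left(-165359 - 219202\right) - 6223 = -384561 - 6223 = -390784$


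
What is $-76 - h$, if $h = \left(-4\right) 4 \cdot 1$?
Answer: $-60$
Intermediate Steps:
$h = -16$ ($h = \left(-16\right) 1 = -16$)
$-76 - h = -76 - -16 = -76 + 16 = -60$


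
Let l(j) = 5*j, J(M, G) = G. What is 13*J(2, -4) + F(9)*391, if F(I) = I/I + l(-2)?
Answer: -3571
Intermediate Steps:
F(I) = -9 (F(I) = I/I + 5*(-2) = 1 - 10 = -9)
13*J(2, -4) + F(9)*391 = 13*(-4) - 9*391 = -52 - 3519 = -3571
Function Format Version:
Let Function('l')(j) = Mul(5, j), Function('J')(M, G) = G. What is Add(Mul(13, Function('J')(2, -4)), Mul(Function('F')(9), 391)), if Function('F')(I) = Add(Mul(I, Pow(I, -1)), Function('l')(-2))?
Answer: -3571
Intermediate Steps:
Function('F')(I) = -9 (Function('F')(I) = Add(Mul(I, Pow(I, -1)), Mul(5, -2)) = Add(1, -10) = -9)
Add(Mul(13, Function('J')(2, -4)), Mul(Function('F')(9), 391)) = Add(Mul(13, -4), Mul(-9, 391)) = Add(-52, -3519) = -3571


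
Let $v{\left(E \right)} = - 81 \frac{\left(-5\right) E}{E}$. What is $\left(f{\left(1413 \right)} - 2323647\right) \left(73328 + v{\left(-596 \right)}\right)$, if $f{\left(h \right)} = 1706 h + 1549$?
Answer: $6523895840$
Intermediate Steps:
$f{\left(h \right)} = 1549 + 1706 h$
$v{\left(E \right)} = 405$ ($v{\left(E \right)} = \left(-81\right) \left(-5\right) = 405$)
$\left(f{\left(1413 \right)} - 2323647\right) \left(73328 + v{\left(-596 \right)}\right) = \left(\left(1549 + 1706 \cdot 1413\right) - 2323647\right) \left(73328 + 405\right) = \left(\left(1549 + 2410578\right) - 2323647\right) 73733 = \left(2412127 - 2323647\right) 73733 = 88480 \cdot 73733 = 6523895840$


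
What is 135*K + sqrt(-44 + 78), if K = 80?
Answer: 10800 + sqrt(34) ≈ 10806.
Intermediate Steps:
135*K + sqrt(-44 + 78) = 135*80 + sqrt(-44 + 78) = 10800 + sqrt(34)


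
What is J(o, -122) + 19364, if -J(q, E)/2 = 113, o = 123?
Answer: 19138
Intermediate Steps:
J(q, E) = -226 (J(q, E) = -2*113 = -226)
J(o, -122) + 19364 = -226 + 19364 = 19138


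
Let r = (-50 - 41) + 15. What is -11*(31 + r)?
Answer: 495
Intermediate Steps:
r = -76 (r = -91 + 15 = -76)
-11*(31 + r) = -11*(31 - 76) = -11*(-45) = 495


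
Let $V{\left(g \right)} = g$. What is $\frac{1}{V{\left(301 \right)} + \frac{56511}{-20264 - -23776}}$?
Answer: $\frac{3512}{1113623} \approx 0.0031537$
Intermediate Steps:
$\frac{1}{V{\left(301 \right)} + \frac{56511}{-20264 - -23776}} = \frac{1}{301 + \frac{56511}{-20264 - -23776}} = \frac{1}{301 + \frac{56511}{-20264 + 23776}} = \frac{1}{301 + \frac{56511}{3512}} = \frac{1}{\frac{1113623}{3512}} = \frac{3512}{1113623}$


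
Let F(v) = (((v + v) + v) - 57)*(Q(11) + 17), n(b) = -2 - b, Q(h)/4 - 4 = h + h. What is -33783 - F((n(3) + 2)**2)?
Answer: -30153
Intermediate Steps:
Q(h) = 16 + 8*h (Q(h) = 16 + 4*(h + h) = 16 + 4*(2*h) = 16 + 8*h)
F(v) = -6897 + 363*v (F(v) = (((v + v) + v) - 57)*((16 + 8*11) + 17) = ((2*v + v) - 57)*((16 + 88) + 17) = (3*v - 57)*(104 + 17) = (-57 + 3*v)*121 = -6897 + 363*v)
-33783 - F((n(3) + 2)**2) = -33783 - (-6897 + 363*((-2 - 1*3) + 2)**2) = -33783 - (-6897 + 363*((-2 - 3) + 2)**2) = -33783 - (-6897 + 363*(-5 + 2)**2) = -33783 - (-6897 + 363*(-3)**2) = -33783 - (-6897 + 363*9) = -33783 - (-6897 + 3267) = -33783 - 1*(-3630) = -33783 + 3630 = -30153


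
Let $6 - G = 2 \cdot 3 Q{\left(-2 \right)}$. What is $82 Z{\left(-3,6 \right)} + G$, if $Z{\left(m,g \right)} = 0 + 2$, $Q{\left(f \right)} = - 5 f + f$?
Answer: $122$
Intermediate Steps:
$Q{\left(f \right)} = - 4 f$
$G = -42$ ($G = 6 - 2 \cdot 3 \left(\left(-4\right) \left(-2\right)\right) = 6 - 6 \cdot 8 = 6 - 48 = -42$)
$Z{\left(m,g \right)} = 2$
$82 Z{\left(-3,6 \right)} + G = 82 \cdot 2 - 42 = 164 - 42 = 122$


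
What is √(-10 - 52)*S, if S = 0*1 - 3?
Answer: -3*I*√62 ≈ -23.622*I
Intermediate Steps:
S = -3 (S = 0 - 3 = -3)
√(-10 - 52)*S = √(-10 - 52)*(-3) = √(-62)*(-3) = (I*√62)*(-3) = -3*I*√62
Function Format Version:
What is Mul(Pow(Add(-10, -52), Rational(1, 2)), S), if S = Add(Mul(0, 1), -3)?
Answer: Mul(-3, I, Pow(62, Rational(1, 2))) ≈ Mul(-23.622, I)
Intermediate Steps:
S = -3 (S = Add(0, -3) = -3)
Mul(Pow(Add(-10, -52), Rational(1, 2)), S) = Mul(Pow(Add(-10, -52), Rational(1, 2)), -3) = Mul(Pow(-62, Rational(1, 2)), -3) = Mul(Mul(I, Pow(62, Rational(1, 2))), -3) = Mul(-3, I, Pow(62, Rational(1, 2)))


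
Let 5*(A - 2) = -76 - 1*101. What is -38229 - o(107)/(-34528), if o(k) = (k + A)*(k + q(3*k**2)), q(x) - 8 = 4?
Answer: -412488173/10790 ≈ -38229.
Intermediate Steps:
q(x) = 12 (q(x) = 8 + 4 = 12)
A = -167/5 (A = 2 + (-76 - 1*101)/5 = 2 + (-76 - 101)/5 = 2 + (1/5)*(-177) = 2 - 177/5 = -167/5 ≈ -33.400)
o(k) = (12 + k)*(-167/5 + k) (o(k) = (k - 167/5)*(k + 12) = (-167/5 + k)*(12 + k) = (12 + k)*(-167/5 + k))
-38229 - o(107)/(-34528) = -38229 - (-2004/5 + 107**2 - 107/5*107)/(-34528) = -38229 - (-2004/5 + 11449 - 11449/5)*(-1)/34528 = -38229 - 43792*(-1)/(5*34528) = -38229 - 1*(-2737/10790) = -38229 + 2737/10790 = -412488173/10790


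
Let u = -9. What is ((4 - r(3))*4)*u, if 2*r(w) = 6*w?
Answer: 180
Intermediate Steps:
r(w) = 3*w (r(w) = (6*w)/2 = 3*w)
((4 - r(3))*4)*u = ((4 - 3*3)*4)*(-9) = ((4 - 1*9)*4)*(-9) = ((4 - 9)*4)*(-9) = -5*4*(-9) = -20*(-9) = 180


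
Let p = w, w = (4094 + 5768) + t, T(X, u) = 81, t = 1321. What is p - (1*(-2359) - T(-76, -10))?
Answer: 13623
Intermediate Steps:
w = 11183 (w = (4094 + 5768) + 1321 = 9862 + 1321 = 11183)
p = 11183
p - (1*(-2359) - T(-76, -10)) = 11183 - (1*(-2359) - 1*81) = 11183 - (-2359 - 81) = 11183 - 1*(-2440) = 11183 + 2440 = 13623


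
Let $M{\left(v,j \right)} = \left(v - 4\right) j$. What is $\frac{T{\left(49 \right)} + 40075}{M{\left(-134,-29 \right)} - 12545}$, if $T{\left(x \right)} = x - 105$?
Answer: $- \frac{40019}{8543} \approx -4.6844$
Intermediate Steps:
$T{\left(x \right)} = -105 + x$ ($T{\left(x \right)} = x - 105 = -105 + x$)
$M{\left(v,j \right)} = j \left(-4 + v\right)$ ($M{\left(v,j \right)} = \left(-4 + v\right) j = j \left(-4 + v\right)$)
$\frac{T{\left(49 \right)} + 40075}{M{\left(-134,-29 \right)} - 12545} = \frac{\left(-105 + 49\right) + 40075}{- 29 \left(-4 - 134\right) - 12545} = \frac{-56 + 40075}{\left(-29\right) \left(-138\right) - 12545} = \frac{40019}{4002 - 12545} = \frac{40019}{-8543} = 40019 \left(- \frac{1}{8543}\right) = - \frac{40019}{8543}$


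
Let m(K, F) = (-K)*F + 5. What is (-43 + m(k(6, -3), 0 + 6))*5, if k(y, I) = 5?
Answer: -340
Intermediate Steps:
m(K, F) = 5 - F*K (m(K, F) = -F*K + 5 = 5 - F*K)
(-43 + m(k(6, -3), 0 + 6))*5 = (-43 + (5 - 1*(0 + 6)*5))*5 = (-43 + (5 - 1*6*5))*5 = (-43 + (5 - 30))*5 = (-43 - 25)*5 = -68*5 = -340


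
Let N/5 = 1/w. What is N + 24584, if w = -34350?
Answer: 168892079/6870 ≈ 24584.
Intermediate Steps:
N = -1/6870 (N = 5/(-34350) = 5*(-1/34350) = -1/6870 ≈ -0.00014556)
N + 24584 = -1/6870 + 24584 = 168892079/6870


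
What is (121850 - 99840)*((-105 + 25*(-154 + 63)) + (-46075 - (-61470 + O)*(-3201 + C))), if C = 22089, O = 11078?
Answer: 20948141658410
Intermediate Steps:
(121850 - 99840)*((-105 + 25*(-154 + 63)) + (-46075 - (-61470 + O)*(-3201 + C))) = (121850 - 99840)*((-105 + 25*(-154 + 63)) + (-46075 - (-61470 + 11078)*(-3201 + 22089))) = 22010*((-105 + 25*(-91)) + (-46075 - (-50392)*18888)) = 22010*((-105 - 2275) + (-46075 - 1*(-951804096))) = 22010*(-2380 + (-46075 + 951804096)) = 22010*(-2380 + 951758021) = 22010*951755641 = 20948141658410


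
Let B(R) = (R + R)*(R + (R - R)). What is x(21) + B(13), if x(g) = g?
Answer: 359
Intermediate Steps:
B(R) = 2*R**2 (B(R) = (2*R)*(R + 0) = (2*R)*R = 2*R**2)
x(21) + B(13) = 21 + 2*13**2 = 21 + 2*169 = 21 + 338 = 359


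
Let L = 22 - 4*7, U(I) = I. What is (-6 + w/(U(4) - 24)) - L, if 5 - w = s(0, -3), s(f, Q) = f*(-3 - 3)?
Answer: -¼ ≈ -0.25000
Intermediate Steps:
s(f, Q) = -6*f (s(f, Q) = f*(-6) = -6*f)
w = 5 (w = 5 - (-6)*0 = 5 - 1*0 = 5 + 0 = 5)
L = -6 (L = 22 - 28 = -6)
(-6 + w/(U(4) - 24)) - L = (-6 + 5/(4 - 24)) - 1*(-6) = (-6 + 5/(-20)) + 6 = (-6 - 1/20*5) + 6 = (-6 - ¼) + 6 = -25/4 + 6 = -¼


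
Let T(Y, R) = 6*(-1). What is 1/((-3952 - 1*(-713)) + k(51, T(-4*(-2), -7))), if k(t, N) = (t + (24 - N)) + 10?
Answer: -1/3148 ≈ -0.00031766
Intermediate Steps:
T(Y, R) = -6
k(t, N) = 34 + t - N (k(t, N) = (24 + t - N) + 10 = 34 + t - N)
1/((-3952 - 1*(-713)) + k(51, T(-4*(-2), -7))) = 1/((-3952 - 1*(-713)) + (34 + 51 - 1*(-6))) = 1/((-3952 + 713) + (34 + 51 + 6)) = 1/(-3239 + 91) = 1/(-3148) = -1/3148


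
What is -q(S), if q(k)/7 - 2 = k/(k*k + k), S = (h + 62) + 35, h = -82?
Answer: -231/16 ≈ -14.438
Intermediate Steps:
S = 15 (S = (-82 + 62) + 35 = -20 + 35 = 15)
q(k) = 14 + 7*k/(k + k²) (q(k) = 14 + 7*(k/(k*k + k)) = 14 + 7*(k/(k² + k)) = 14 + 7*(k/(k + k²)) = 14 + 7*k/(k + k²))
-q(S) = -7*(3 + 2*15)/(1 + 15) = -7*(3 + 30)/16 = -7*33/16 = -1*231/16 = -231/16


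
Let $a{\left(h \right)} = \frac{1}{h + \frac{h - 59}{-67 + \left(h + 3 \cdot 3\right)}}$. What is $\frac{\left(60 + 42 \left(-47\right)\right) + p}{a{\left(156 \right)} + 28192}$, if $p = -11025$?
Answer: $- \frac{66355505}{144578006} \approx -0.45896$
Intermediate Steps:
$a{\left(h \right)} = \frac{1}{h + \frac{-59 + h}{-58 + h}}$ ($a{\left(h \right)} = \frac{1}{h + \frac{-59 + h}{-67 + \left(h + 9\right)}} = \frac{1}{h + \frac{-59 + h}{-67 + \left(9 + h\right)}} = \frac{1}{h + \frac{-59 + h}{-58 + h}}$)
$\frac{\left(60 + 42 \left(-47\right)\right) + p}{a{\left(156 \right)} + 28192} = \frac{\left(60 + 42 \left(-47\right)\right) - 11025}{\frac{58 - 156}{59 - 156^{2} + 57 \cdot 156} + 28192} = \frac{\left(60 - 1974\right) - 11025}{\frac{58 - 156}{59 - 24336 + 8892} + 28192} = \frac{-1914 - 11025}{\frac{1}{59 - 24336 + 8892} \left(-98\right) + 28192} = - \frac{12939}{\frac{1}{-15385} \left(-98\right) + 28192} = - \frac{12939}{\left(- \frac{1}{15385}\right) \left(-98\right) + 28192} = - \frac{12939}{\frac{98}{15385} + 28192} = - \frac{12939}{\frac{433734018}{15385}} = \left(-12939\right) \frac{15385}{433734018} = - \frac{66355505}{144578006}$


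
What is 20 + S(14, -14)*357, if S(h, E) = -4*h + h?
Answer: -14974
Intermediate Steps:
S(h, E) = -3*h
20 + S(14, -14)*357 = 20 - 3*14*357 = 20 - 42*357 = 20 - 14994 = -14974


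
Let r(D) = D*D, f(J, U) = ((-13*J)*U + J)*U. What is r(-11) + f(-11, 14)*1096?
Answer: 30550025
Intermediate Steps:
f(J, U) = U*(J - 13*J*U) (f(J, U) = (-13*J*U + J)*U = (J - 13*J*U)*U = U*(J - 13*J*U))
r(D) = D**2
r(-11) + f(-11, 14)*1096 = (-11)**2 - 11*14*(1 - 13*14)*1096 = 121 - 11*14*(1 - 182)*1096 = 121 - 11*14*(-181)*1096 = 121 + 27874*1096 = 121 + 30549904 = 30550025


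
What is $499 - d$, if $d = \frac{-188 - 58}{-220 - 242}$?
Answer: $\frac{38382}{77} \approx 498.47$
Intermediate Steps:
$d = \frac{41}{77}$ ($d = - \frac{246}{-462} = \left(-246\right) \left(- \frac{1}{462}\right) = \frac{41}{77} \approx 0.53247$)
$499 - d = 499 - \frac{41}{77} = \frac{38382}{77}$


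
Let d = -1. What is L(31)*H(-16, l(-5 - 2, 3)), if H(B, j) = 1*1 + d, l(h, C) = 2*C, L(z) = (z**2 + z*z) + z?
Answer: 0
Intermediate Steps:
L(z) = z + 2*z**2 (L(z) = (z**2 + z**2) + z = 2*z**2 + z = z + 2*z**2)
H(B, j) = 0 (H(B, j) = 1*1 - 1 = 1 - 1 = 0)
L(31)*H(-16, l(-5 - 2, 3)) = (31*(1 + 2*31))*0 = (31*(1 + 62))*0 = (31*63)*0 = 1953*0 = 0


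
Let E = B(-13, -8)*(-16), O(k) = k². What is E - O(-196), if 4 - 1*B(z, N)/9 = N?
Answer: -40144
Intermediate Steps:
B(z, N) = 36 - 9*N
E = -1728 (E = (36 - 9*(-8))*(-16) = (36 + 72)*(-16) = 108*(-16) = -1728)
E - O(-196) = -1728 - 1*(-196)² = -1728 - 1*38416 = -1728 - 38416 = -40144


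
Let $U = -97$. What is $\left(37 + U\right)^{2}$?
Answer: $3600$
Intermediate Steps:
$\left(37 + U\right)^{2} = \left(37 - 97\right)^{2} = \left(-60\right)^{2} = 3600$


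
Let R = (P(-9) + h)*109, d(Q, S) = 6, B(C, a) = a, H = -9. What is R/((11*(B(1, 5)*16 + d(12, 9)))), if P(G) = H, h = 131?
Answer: 6649/473 ≈ 14.057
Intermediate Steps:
P(G) = -9
R = 13298 (R = (-9 + 131)*109 = 122*109 = 13298)
R/((11*(B(1, 5)*16 + d(12, 9)))) = 13298/((11*(5*16 + 6))) = 13298/((11*(80 + 6))) = 13298/((11*86)) = 13298/946 = 13298*(1/946) = 6649/473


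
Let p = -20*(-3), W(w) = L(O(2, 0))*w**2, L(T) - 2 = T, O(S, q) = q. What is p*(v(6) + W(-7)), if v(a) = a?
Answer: 6240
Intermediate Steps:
L(T) = 2 + T
W(w) = 2*w**2 (W(w) = (2 + 0)*w**2 = 2*w**2)
p = 60
p*(v(6) + W(-7)) = 60*(6 + 2*(-7)**2) = 60*(6 + 2*49) = 60*(6 + 98) = 60*104 = 6240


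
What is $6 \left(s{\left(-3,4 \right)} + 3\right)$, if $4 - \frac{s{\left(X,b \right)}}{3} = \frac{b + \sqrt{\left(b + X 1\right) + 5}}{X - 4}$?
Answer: $\frac{702}{7} + \frac{18 \sqrt{6}}{7} \approx 106.58$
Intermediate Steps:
$s{\left(X,b \right)} = 12 - \frac{3 \left(b + \sqrt{5 + X + b}\right)}{-4 + X}$ ($s{\left(X,b \right)} = 12 - 3 \frac{b + \sqrt{\left(b + X 1\right) + 5}}{X - 4} = 12 - 3 \frac{b + \sqrt{\left(b + X\right) + 5}}{-4 + X} = 12 - 3 \frac{b + \sqrt{\left(X + b\right) + 5}}{-4 + X} = 12 - 3 \frac{b + \sqrt{5 + X + b}}{-4 + X} = 12 - \frac{3 \left(b + \sqrt{5 + X + b}\right)}{-4 + X}$)
$6 \left(s{\left(-3,4 \right)} + 3\right) = 6 \left(\frac{3 \left(-16 - 4 - \sqrt{5 - 3 + 4} + 4 \left(-3\right)\right)}{-4 - 3} + 3\right) = 6 \left(\frac{3 \left(-16 - 4 - \sqrt{6} - 12\right)}{-7} + 3\right) = 6 \left(3 \left(- \frac{1}{7}\right) \left(-32 - \sqrt{6}\right) + 3\right) = 6 \left(\left(\frac{96}{7} + \frac{3 \sqrt{6}}{7}\right) + 3\right) = 6 \left(\frac{117}{7} + \frac{3 \sqrt{6}}{7}\right) = \frac{702}{7} + \frac{18 \sqrt{6}}{7}$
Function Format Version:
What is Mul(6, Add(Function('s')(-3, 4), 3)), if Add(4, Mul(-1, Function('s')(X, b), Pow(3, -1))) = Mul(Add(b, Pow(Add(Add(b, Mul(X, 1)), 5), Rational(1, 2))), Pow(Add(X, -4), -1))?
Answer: Add(Rational(702, 7), Mul(Rational(18, 7), Pow(6, Rational(1, 2)))) ≈ 106.58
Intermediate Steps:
Function('s')(X, b) = Add(12, Mul(-3, Pow(Add(-4, X), -1), Add(b, Pow(Add(5, X, b), Rational(1, 2))))) (Function('s')(X, b) = Add(12, Mul(-3, Mul(Add(b, Pow(Add(Add(b, Mul(X, 1)), 5), Rational(1, 2))), Pow(Add(X, -4), -1)))) = Add(12, Mul(-3, Mul(Add(b, Pow(Add(Add(b, X), 5), Rational(1, 2))), Pow(Add(-4, X), -1)))) = Add(12, Mul(-3, Mul(Add(b, Pow(Add(Add(X, b), 5), Rational(1, 2))), Pow(Add(-4, X), -1)))) = Add(12, Mul(-3, Mul(Add(b, Pow(Add(5, X, b), Rational(1, 2))), Pow(Add(-4, X), -1)))) = Add(12, Mul(-3, Mul(Pow(Add(-4, X), -1), Add(b, Pow(Add(5, X, b), Rational(1, 2)))))) = Add(12, Mul(-3, Pow(Add(-4, X), -1), Add(b, Pow(Add(5, X, b), Rational(1, 2))))))
Mul(6, Add(Function('s')(-3, 4), 3)) = Mul(6, Add(Mul(3, Pow(Add(-4, -3), -1), Add(-16, Mul(-1, 4), Mul(-1, Pow(Add(5, -3, 4), Rational(1, 2))), Mul(4, -3))), 3)) = Mul(6, Add(Mul(3, Pow(-7, -1), Add(-16, -4, Mul(-1, Pow(6, Rational(1, 2))), -12)), 3)) = Mul(6, Add(Mul(3, Rational(-1, 7), Add(-32, Mul(-1, Pow(6, Rational(1, 2))))), 3)) = Mul(6, Add(Add(Rational(96, 7), Mul(Rational(3, 7), Pow(6, Rational(1, 2)))), 3)) = Mul(6, Add(Rational(117, 7), Mul(Rational(3, 7), Pow(6, Rational(1, 2))))) = Add(Rational(702, 7), Mul(Rational(18, 7), Pow(6, Rational(1, 2))))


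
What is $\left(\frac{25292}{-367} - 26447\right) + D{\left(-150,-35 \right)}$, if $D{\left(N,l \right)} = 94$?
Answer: $- \frac{9696843}{367} \approx -26422.0$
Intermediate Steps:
$\left(\frac{25292}{-367} - 26447\right) + D{\left(-150,-35 \right)} = \left(\frac{25292}{-367} - 26447\right) + 94 = \left(25292 \left(- \frac{1}{367}\right) - 26447\right) + 94 = \left(- \frac{25292}{367} - 26447\right) + 94 = - \frac{9731341}{367} + 94 = - \frac{9696843}{367}$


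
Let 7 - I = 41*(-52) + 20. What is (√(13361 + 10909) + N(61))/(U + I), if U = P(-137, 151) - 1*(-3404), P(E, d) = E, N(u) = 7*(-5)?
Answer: -35/5386 + √24270/5386 ≈ 0.022426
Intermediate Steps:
N(u) = -35
U = 3267 (U = -137 - 1*(-3404) = -137 + 3404 = 3267)
I = 2119 (I = 7 - (41*(-52) + 20) = 7 - (-2132 + 20) = 7 - 1*(-2112) = 7 + 2112 = 2119)
(√(13361 + 10909) + N(61))/(U + I) = (√(13361 + 10909) - 35)/(3267 + 2119) = (√24270 - 35)/5386 = (-35 + √24270)*(1/5386) = -35/5386 + √24270/5386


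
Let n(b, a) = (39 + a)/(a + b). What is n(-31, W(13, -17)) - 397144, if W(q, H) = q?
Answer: -3574322/9 ≈ -3.9715e+5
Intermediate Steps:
n(b, a) = (39 + a)/(a + b)
n(-31, W(13, -17)) - 397144 = (39 + 13)/(13 - 31) - 397144 = 52/(-18) - 397144 = -1/18*52 - 397144 = -26/9 - 397144 = -3574322/9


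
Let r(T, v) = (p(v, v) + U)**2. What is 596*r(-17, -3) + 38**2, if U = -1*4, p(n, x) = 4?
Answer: 1444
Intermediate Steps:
U = -4
r(T, v) = 0 (r(T, v) = (4 - 4)**2 = 0**2 = 0)
596*r(-17, -3) + 38**2 = 596*0 + 38**2 = 0 + 1444 = 1444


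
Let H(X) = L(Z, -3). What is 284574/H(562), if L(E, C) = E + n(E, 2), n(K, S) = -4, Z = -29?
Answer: -94858/11 ≈ -8623.5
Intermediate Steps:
L(E, C) = -4 + E (L(E, C) = E - 4 = -4 + E)
H(X) = -33 (H(X) = -4 - 29 = -33)
284574/H(562) = 284574/(-33) = 284574*(-1/33) = -94858/11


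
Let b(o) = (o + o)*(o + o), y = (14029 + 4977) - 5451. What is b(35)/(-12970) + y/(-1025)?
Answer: -3616617/265885 ≈ -13.602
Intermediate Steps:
y = 13555 (y = 19006 - 5451 = 13555)
b(o) = 4*o² (b(o) = (2*o)*(2*o) = 4*o²)
b(35)/(-12970) + y/(-1025) = (4*35²)/(-12970) + 13555/(-1025) = (4*1225)*(-1/12970) + 13555*(-1/1025) = 4900*(-1/12970) - 2711/205 = -490/1297 - 2711/205 = -3616617/265885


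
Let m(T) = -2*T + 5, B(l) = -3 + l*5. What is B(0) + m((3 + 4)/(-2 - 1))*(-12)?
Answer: -119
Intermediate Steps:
B(l) = -3 + 5*l
m(T) = 5 - 2*T
B(0) + m((3 + 4)/(-2 - 1))*(-12) = (-3 + 5*0) + (5 - 2*(3 + 4)/(-2 - 1))*(-12) = (-3 + 0) + (5 - 14/(-3))*(-12) = -3 + (5 - 14*(-1)/3)*(-12) = -3 + (5 - 2*(-7/3))*(-12) = -3 + (5 + 14/3)*(-12) = -3 + (29/3)*(-12) = -3 - 116 = -119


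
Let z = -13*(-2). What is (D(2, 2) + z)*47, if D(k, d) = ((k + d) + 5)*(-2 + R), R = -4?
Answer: -1316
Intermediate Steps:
D(k, d) = -30 - 6*d - 6*k (D(k, d) = ((k + d) + 5)*(-2 - 4) = ((d + k) + 5)*(-6) = (5 + d + k)*(-6) = -30 - 6*d - 6*k)
z = 26
(D(2, 2) + z)*47 = ((-30 - 6*2 - 6*2) + 26)*47 = ((-30 - 12 - 12) + 26)*47 = (-54 + 26)*47 = -28*47 = -1316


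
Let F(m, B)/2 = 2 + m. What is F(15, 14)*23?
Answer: 782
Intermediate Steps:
F(m, B) = 4 + 2*m (F(m, B) = 2*(2 + m) = 4 + 2*m)
F(15, 14)*23 = (4 + 2*15)*23 = (4 + 30)*23 = 34*23 = 782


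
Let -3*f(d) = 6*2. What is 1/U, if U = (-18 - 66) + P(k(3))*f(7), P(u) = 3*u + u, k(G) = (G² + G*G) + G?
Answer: -1/420 ≈ -0.0023810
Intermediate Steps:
k(G) = G + 2*G² (k(G) = (G² + G²) + G = 2*G² + G = G + 2*G²)
f(d) = -4 (f(d) = -2*2 = -⅓*12 = -4)
P(u) = 4*u
U = -420 (U = (-18 - 66) + (4*(3*(1 + 2*3)))*(-4) = -84 + (4*(3*(1 + 6)))*(-4) = -84 + (4*(3*7))*(-4) = -84 + (4*21)*(-4) = -84 + 84*(-4) = -84 - 336 = -420)
1/U = 1/(-420) = -1/420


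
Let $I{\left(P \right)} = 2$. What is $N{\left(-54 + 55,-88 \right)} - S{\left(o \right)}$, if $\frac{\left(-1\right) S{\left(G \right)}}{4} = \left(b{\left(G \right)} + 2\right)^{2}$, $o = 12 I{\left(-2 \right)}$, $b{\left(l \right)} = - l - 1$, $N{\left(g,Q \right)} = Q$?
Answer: $2028$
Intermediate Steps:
$b{\left(l \right)} = -1 - l$
$o = 24$ ($o = 12 \cdot 2 = 24$)
$S{\left(G \right)} = - 4 \left(1 - G\right)^{2}$ ($S{\left(G \right)} = - 4 \left(\left(-1 - G\right) + 2\right)^{2} = - 4 \left(1 - G\right)^{2}$)
$N{\left(-54 + 55,-88 \right)} - S{\left(o \right)} = -88 - - 4 \left(-1 + 24\right)^{2} = -88 - - 4 \cdot 23^{2} = -88 - \left(-4\right) 529 = -88 - -2116 = -88 + 2116 = 2028$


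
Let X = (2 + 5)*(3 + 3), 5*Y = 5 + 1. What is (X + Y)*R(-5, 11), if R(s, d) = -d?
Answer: -2376/5 ≈ -475.20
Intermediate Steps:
Y = 6/5 (Y = (5 + 1)/5 = (⅕)*6 = 6/5 ≈ 1.2000)
X = 42 (X = 7*6 = 42)
(X + Y)*R(-5, 11) = (42 + 6/5)*(-1*11) = (216/5)*(-11) = -2376/5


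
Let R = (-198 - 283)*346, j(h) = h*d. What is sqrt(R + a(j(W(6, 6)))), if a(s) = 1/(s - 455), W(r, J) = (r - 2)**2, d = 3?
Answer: I*sqrt(27568300881)/407 ≈ 407.95*I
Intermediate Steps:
W(r, J) = (-2 + r)**2
j(h) = 3*h (j(h) = h*3 = 3*h)
a(s) = 1/(-455 + s)
R = -166426 (R = -481*346 = -166426)
sqrt(R + a(j(W(6, 6)))) = sqrt(-166426 + 1/(-455 + 3*(-2 + 6)**2)) = sqrt(-166426 + 1/(-455 + 3*4**2)) = sqrt(-166426 + 1/(-455 + 3*16)) = sqrt(-166426 + 1/(-455 + 48)) = sqrt(-166426 + 1/(-407)) = sqrt(-166426 - 1/407) = sqrt(-67735383/407) = I*sqrt(27568300881)/407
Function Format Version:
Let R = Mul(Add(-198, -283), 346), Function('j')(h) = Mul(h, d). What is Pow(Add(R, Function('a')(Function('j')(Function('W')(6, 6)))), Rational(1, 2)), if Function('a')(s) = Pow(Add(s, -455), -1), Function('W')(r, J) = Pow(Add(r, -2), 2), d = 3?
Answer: Mul(Rational(1, 407), I, Pow(27568300881, Rational(1, 2))) ≈ Mul(407.95, I)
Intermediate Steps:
Function('W')(r, J) = Pow(Add(-2, r), 2)
Function('j')(h) = Mul(3, h) (Function('j')(h) = Mul(h, 3) = Mul(3, h))
Function('a')(s) = Pow(Add(-455, s), -1)
R = -166426 (R = Mul(-481, 346) = -166426)
Pow(Add(R, Function('a')(Function('j')(Function('W')(6, 6)))), Rational(1, 2)) = Pow(Add(-166426, Pow(Add(-455, Mul(3, Pow(Add(-2, 6), 2))), -1)), Rational(1, 2)) = Pow(Add(-166426, Pow(Add(-455, Mul(3, Pow(4, 2))), -1)), Rational(1, 2)) = Pow(Add(-166426, Pow(Add(-455, Mul(3, 16)), -1)), Rational(1, 2)) = Pow(Add(-166426, Pow(Add(-455, 48), -1)), Rational(1, 2)) = Pow(Add(-166426, Pow(-407, -1)), Rational(1, 2)) = Pow(Add(-166426, Rational(-1, 407)), Rational(1, 2)) = Pow(Rational(-67735383, 407), Rational(1, 2)) = Mul(Rational(1, 407), I, Pow(27568300881, Rational(1, 2)))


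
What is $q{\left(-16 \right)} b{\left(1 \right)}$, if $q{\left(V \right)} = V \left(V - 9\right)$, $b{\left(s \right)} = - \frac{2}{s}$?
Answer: $-800$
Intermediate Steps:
$q{\left(V \right)} = V \left(-9 + V\right)$
$q{\left(-16 \right)} b{\left(1 \right)} = - 16 \left(-9 - 16\right) \left(- \frac{2}{1}\right) = \left(-16\right) \left(-25\right) \left(\left(-2\right) 1\right) = 400 \left(-2\right) = -800$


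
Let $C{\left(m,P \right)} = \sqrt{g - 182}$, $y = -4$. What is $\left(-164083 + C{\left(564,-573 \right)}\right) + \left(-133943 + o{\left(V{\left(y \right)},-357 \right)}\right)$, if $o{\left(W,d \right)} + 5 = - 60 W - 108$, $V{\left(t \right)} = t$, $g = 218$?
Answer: $-297893$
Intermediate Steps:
$o{\left(W,d \right)} = -113 - 60 W$ ($o{\left(W,d \right)} = -5 - \left(108 + 60 W\right) = -113 - 60 W$)
$C{\left(m,P \right)} = 6$ ($C{\left(m,P \right)} = \sqrt{218 - 182} = \sqrt{36} = 6$)
$\left(-164083 + C{\left(564,-573 \right)}\right) + \left(-133943 + o{\left(V{\left(y \right)},-357 \right)}\right) = \left(-164083 + 6\right) - 133816 = -164077 + \left(-133943 + \left(-113 + 240\right)\right) = -164077 + \left(-133943 + 127\right) = -164077 - 133816 = -297893$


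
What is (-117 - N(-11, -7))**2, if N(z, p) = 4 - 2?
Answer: 14161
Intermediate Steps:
N(z, p) = 2
(-117 - N(-11, -7))**2 = (-117 - 1*2)**2 = (-117 - 2)**2 = (-119)**2 = 14161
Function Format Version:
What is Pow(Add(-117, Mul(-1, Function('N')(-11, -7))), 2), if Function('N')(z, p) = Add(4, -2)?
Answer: 14161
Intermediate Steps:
Function('N')(z, p) = 2
Pow(Add(-117, Mul(-1, Function('N')(-11, -7))), 2) = Pow(Add(-117, Mul(-1, 2)), 2) = Pow(Add(-117, -2), 2) = Pow(-119, 2) = 14161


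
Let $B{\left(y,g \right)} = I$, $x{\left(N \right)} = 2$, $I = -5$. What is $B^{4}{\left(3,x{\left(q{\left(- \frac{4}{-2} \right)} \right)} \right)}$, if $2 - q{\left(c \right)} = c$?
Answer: $625$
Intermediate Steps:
$q{\left(c \right)} = 2 - c$
$B{\left(y,g \right)} = -5$
$B^{4}{\left(3,x{\left(q{\left(- \frac{4}{-2} \right)} \right)} \right)} = \left(-5\right)^{4} = 625$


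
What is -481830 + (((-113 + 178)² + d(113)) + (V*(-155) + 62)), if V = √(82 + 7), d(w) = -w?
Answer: -477656 - 155*√89 ≈ -4.7912e+5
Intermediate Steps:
V = √89 ≈ 9.4340
-481830 + (((-113 + 178)² + d(113)) + (V*(-155) + 62)) = -481830 + (((-113 + 178)² - 1*113) + (√89*(-155) + 62)) = -481830 + ((65² - 113) + (-155*√89 + 62)) = -481830 + ((4225 - 113) + (62 - 155*√89)) = -481830 + (4112 + (62 - 155*√89)) = -481830 + (4174 - 155*√89) = -477656 - 155*√89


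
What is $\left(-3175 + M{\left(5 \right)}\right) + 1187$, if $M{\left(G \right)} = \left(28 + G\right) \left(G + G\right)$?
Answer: $-1658$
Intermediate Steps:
$M{\left(G \right)} = 2 G \left(28 + G\right)$ ($M{\left(G \right)} = \left(28 + G\right) 2 G = 2 G \left(28 + G\right)$)
$\left(-3175 + M{\left(5 \right)}\right) + 1187 = \left(-3175 + 2 \cdot 5 \left(28 + 5\right)\right) + 1187 = \left(-3175 + 2 \cdot 5 \cdot 33\right) + 1187 = \left(-3175 + 330\right) + 1187 = -2845 + 1187 = -1658$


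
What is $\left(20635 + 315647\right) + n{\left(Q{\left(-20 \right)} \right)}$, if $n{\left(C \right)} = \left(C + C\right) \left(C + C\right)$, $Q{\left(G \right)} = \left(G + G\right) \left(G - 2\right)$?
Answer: $3433882$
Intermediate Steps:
$Q{\left(G \right)} = 2 G \left(-2 + G\right)$
$n{\left(C \right)} = 4 C^{2}$ ($n{\left(C \right)} = 2 C 2 C = 4 C^{2}$)
$\left(20635 + 315647\right) + n{\left(Q{\left(-20 \right)} \right)} = \left(20635 + 315647\right) + 4 \left(2 \left(-20\right) \left(-2 - 20\right)\right)^{2} = 336282 + 4 \left(2 \left(-20\right) \left(-22\right)\right)^{2} = 336282 + 4 \cdot 880^{2} = 336282 + 4 \cdot 774400 = 336282 + 3097600 = 3433882$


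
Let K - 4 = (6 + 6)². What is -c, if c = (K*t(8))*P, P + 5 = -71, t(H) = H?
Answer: 89984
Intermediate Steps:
P = -76 (P = -5 - 71 = -76)
K = 148 (K = 4 + (6 + 6)² = 4 + 12² = 4 + 144 = 148)
c = -89984 (c = (148*8)*(-76) = 1184*(-76) = -89984)
-c = -1*(-89984) = 89984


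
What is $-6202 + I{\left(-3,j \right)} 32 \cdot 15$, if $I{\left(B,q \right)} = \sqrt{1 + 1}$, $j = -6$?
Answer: $-6202 + 480 \sqrt{2} \approx -5523.2$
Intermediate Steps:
$I{\left(B,q \right)} = \sqrt{2}$
$-6202 + I{\left(-3,j \right)} 32 \cdot 15 = -6202 + \sqrt{2} \cdot 32 \cdot 15 = -6202 + 32 \sqrt{2} \cdot 15 = -6202 + 480 \sqrt{2}$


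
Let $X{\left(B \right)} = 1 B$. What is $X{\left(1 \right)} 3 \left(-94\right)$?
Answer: $-282$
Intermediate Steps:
$X{\left(B \right)} = B$
$X{\left(1 \right)} 3 \left(-94\right) = 1 \cdot 3 \left(-94\right) = 3 \left(-94\right) = -282$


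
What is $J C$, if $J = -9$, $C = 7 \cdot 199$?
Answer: $-12537$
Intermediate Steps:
$C = 1393$
$J C = \left(-9\right) 1393 = -12537$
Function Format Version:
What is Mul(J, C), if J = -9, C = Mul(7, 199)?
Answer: -12537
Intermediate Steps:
C = 1393
Mul(J, C) = Mul(-9, 1393) = -12537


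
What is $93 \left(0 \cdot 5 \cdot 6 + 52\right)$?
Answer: $4836$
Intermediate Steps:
$93 \left(0 \cdot 5 \cdot 6 + 52\right) = 93 \left(0 \cdot 6 + 52\right) = 93 \left(0 + 52\right) = 93 \cdot 52 = 4836$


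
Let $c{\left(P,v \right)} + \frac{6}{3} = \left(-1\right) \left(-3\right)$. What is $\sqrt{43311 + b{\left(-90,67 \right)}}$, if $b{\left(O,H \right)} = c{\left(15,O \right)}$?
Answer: $4 \sqrt{2707} \approx 208.12$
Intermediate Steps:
$c{\left(P,v \right)} = 1$ ($c{\left(P,v \right)} = -2 - -3 = -2 + 3 = 1$)
$b{\left(O,H \right)} = 1$
$\sqrt{43311 + b{\left(-90,67 \right)}} = \sqrt{43311 + 1} = \sqrt{43312} = 4 \sqrt{2707}$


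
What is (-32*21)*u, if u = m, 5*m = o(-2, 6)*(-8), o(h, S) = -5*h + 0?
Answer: 10752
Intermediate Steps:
o(h, S) = -5*h
m = -16 (m = (-5*(-2)*(-8))/5 = (10*(-8))/5 = (⅕)*(-80) = -16)
u = -16
(-32*21)*u = -32*21*(-16) = -672*(-16) = 10752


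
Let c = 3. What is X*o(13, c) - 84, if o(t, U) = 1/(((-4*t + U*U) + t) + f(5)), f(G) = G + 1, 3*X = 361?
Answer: -6409/72 ≈ -89.014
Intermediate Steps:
X = 361/3 (X = (⅓)*361 = 361/3 ≈ 120.33)
f(G) = 1 + G
o(t, U) = 1/(6 + U² - 3*t) (o(t, U) = 1/(((-4*t + U*U) + t) + (1 + 5)) = 1/(((-4*t + U²) + t) + 6) = 1/(((U² - 4*t) + t) + 6) = 1/((U² - 3*t) + 6) = 1/(6 + U² - 3*t))
X*o(13, c) - 84 = 361/(3*(6 + 3² - 3*13)) - 84 = 361/(3*(6 + 9 - 39)) - 84 = (361/3)/(-24) - 84 = (361/3)*(-1/24) - 84 = -361/72 - 84 = -6409/72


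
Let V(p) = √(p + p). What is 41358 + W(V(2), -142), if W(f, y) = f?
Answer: 41360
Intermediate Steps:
V(p) = √2*√p (V(p) = √(2*p) = √2*√p)
41358 + W(V(2), -142) = 41358 + √2*√2 = 41358 + 2 = 41360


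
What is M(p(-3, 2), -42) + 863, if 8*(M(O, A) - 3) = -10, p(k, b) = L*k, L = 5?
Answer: 3459/4 ≈ 864.75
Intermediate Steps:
p(k, b) = 5*k
M(O, A) = 7/4 (M(O, A) = 3 + (⅛)*(-10) = 3 - 5/4 = 7/4)
M(p(-3, 2), -42) + 863 = 7/4 + 863 = 3459/4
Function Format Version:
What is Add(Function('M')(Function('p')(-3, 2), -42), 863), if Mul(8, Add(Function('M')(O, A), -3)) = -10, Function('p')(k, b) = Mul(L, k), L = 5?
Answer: Rational(3459, 4) ≈ 864.75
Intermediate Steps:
Function('p')(k, b) = Mul(5, k)
Function('M')(O, A) = Rational(7, 4) (Function('M')(O, A) = Add(3, Mul(Rational(1, 8), -10)) = Add(3, Rational(-5, 4)) = Rational(7, 4))
Add(Function('M')(Function('p')(-3, 2), -42), 863) = Add(Rational(7, 4), 863) = Rational(3459, 4)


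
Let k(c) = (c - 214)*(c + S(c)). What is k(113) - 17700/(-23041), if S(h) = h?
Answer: -525916166/23041 ≈ -22825.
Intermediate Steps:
k(c) = 2*c*(-214 + c) (k(c) = (c - 214)*(c + c) = (-214 + c)*(2*c) = 2*c*(-214 + c))
k(113) - 17700/(-23041) = 2*113*(-214 + 113) - 17700/(-23041) = 2*113*(-101) - 17700*(-1)/23041 = -22826 - 1*(-17700/23041) = -22826 + 17700/23041 = -525916166/23041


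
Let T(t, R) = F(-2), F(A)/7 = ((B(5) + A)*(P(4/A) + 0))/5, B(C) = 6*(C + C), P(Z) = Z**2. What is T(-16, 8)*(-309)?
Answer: -501816/5 ≈ -1.0036e+5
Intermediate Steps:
B(C) = 12*C (B(C) = 6*(2*C) = 12*C)
F(A) = 112*(60 + A)/(5*A**2) (F(A) = 7*(((12*5 + A)*((4/A)**2 + 0))/5) = 7*(((60 + A)*(16/A**2 + 0))*(1/5)) = 7*(((60 + A)*(16/A**2))*(1/5)) = 7*((16*(60 + A)/A**2)*(1/5)) = 7*(16*(60 + A)/(5*A**2)) = 112*(60 + A)/(5*A**2))
T(t, R) = 1624/5 (T(t, R) = (112/5)*(60 - 2)/(-2)**2 = (112/5)*(1/4)*58 = 1624/5)
T(-16, 8)*(-309) = (1624/5)*(-309) = -501816/5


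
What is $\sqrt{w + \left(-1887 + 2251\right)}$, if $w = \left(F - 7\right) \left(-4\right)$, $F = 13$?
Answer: $2 \sqrt{85} \approx 18.439$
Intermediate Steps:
$w = -24$ ($w = \left(13 - 7\right) \left(-4\right) = 6 \left(-4\right) = -24$)
$\sqrt{w + \left(-1887 + 2251\right)} = \sqrt{-24 + \left(-1887 + 2251\right)} = \sqrt{-24 + 364} = \sqrt{340} = 2 \sqrt{85}$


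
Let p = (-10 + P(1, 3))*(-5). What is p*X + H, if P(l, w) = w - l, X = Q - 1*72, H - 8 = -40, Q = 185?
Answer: 4488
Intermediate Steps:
H = -32 (H = 8 - 40 = -32)
X = 113 (X = 185 - 1*72 = 185 - 72 = 113)
p = 40 (p = (-10 + (3 - 1*1))*(-5) = (-10 + (3 - 1))*(-5) = (-10 + 2)*(-5) = -8*(-5) = 40)
p*X + H = 40*113 - 32 = 4520 - 32 = 4488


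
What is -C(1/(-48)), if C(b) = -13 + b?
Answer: 625/48 ≈ 13.021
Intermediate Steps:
-C(1/(-48)) = -(-13 + 1/(-48)) = -(-13 - 1/48) = -1*(-625/48) = 625/48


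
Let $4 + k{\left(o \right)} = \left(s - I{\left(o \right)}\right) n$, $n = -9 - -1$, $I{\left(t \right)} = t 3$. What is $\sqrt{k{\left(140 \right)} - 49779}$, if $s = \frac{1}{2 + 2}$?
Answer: $5 i \sqrt{1857} \approx 215.46 i$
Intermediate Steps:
$I{\left(t \right)} = 3 t$
$n = -8$ ($n = -9 + 1 = -8$)
$s = \frac{1}{4} \approx 0.25$
$k{\left(o \right)} = -6 + 24 o$ ($k{\left(o \right)} = -4 + \left(\frac{1}{4} - 3 o\right) \left(-8\right) = -4 + \left(-2 + 24 o\right) = -6 + 24 o$)
$\sqrt{k{\left(140 \right)} - 49779} = \sqrt{\left(-6 + 24 \cdot 140\right) - 49779} = \sqrt{\left(-6 + 3360\right) - 49779} = \sqrt{3354 - 49779} = \sqrt{-46425} = 5 i \sqrt{1857}$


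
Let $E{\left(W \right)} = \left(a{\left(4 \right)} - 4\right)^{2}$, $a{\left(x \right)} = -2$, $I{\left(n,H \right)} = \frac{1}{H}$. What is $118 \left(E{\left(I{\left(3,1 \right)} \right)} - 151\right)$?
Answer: $-13570$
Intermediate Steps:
$E{\left(W \right)} = 36$ ($E{\left(W \right)} = \left(-2 - 4\right)^{2} = \left(-6\right)^{2} = 36$)
$118 \left(E{\left(I{\left(3,1 \right)} \right)} - 151\right) = 118 \left(36 - 151\right) = 118 \left(-115\right) = -13570$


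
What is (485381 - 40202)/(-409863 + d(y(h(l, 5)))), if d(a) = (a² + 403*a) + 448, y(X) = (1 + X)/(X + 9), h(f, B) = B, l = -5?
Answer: -21813771/20052863 ≈ -1.0878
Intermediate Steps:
y(X) = (1 + X)/(9 + X)
d(a) = 448 + a² + 403*a
(485381 - 40202)/(-409863 + d(y(h(l, 5)))) = (485381 - 40202)/(-409863 + (448 + ((1 + 5)/(9 + 5))² + 403*((1 + 5)/(9 + 5)))) = 445179/(-409863 + (448 + (6/14)² + 403*(6/14))) = 445179/(-409863 + (448 + ((1/14)*6)² + 403*((1/14)*6))) = 445179/(-409863 + (448 + (3/7)² + 403*(3/7))) = 445179/(-409863 + (448 + 9/49 + 1209/7)) = 445179/(-409863 + 30424/49) = 445179/(-20052863/49) = 445179*(-49/20052863) = -21813771/20052863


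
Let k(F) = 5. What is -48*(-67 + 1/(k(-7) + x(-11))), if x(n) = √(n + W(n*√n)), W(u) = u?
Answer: 3216 - 48/(5 + √(-11 - 11*I*√11)) ≈ 3211.8 - 2.3804*I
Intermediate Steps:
x(n) = √(n + n^(3/2)) (x(n) = √(n + n*√n) = √(n + n^(3/2)))
-48*(-67 + 1/(k(-7) + x(-11))) = -48*(-67 + 1/(5 + √(-11 + (-11)^(3/2)))) = -48*(-67 + 1/(5 + √(-11 - 11*I*√11))) = 3216 - 48/(5 + √(-11 - 11*I*√11))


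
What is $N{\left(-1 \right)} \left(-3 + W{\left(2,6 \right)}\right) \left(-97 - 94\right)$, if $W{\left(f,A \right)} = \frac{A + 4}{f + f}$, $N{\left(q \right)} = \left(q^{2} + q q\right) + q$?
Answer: $\frac{191}{2} \approx 95.5$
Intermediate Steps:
$N{\left(q \right)} = q + 2 q^{2}$ ($N{\left(q \right)} = \left(q^{2} + q^{2}\right) + q = 2 q^{2} + q = q + 2 q^{2}$)
$W{\left(f,A \right)} = \frac{4 + A}{2 f}$
$N{\left(-1 \right)} \left(-3 + W{\left(2,6 \right)}\right) \left(-97 - 94\right) = - (1 + 2 \left(-1\right)) \left(-3 + \frac{4 + 6}{2 \cdot 2}\right) \left(-97 - 94\right) = - (1 - 2) \left(-3 + \frac{1}{2} \cdot \frac{1}{2} \cdot 10\right) \left(-191\right) = \left(-1\right) \left(-1\right) \left(-3 + \frac{5}{2}\right) \left(-191\right) = 1 \left(- \frac{1}{2}\right) \left(-191\right) = \left(- \frac{1}{2}\right) \left(-191\right) = \frac{191}{2}$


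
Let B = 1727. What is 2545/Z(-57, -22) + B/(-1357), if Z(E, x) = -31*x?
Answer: 2275751/925474 ≈ 2.4590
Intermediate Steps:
2545/Z(-57, -22) + B/(-1357) = 2545/((-31*(-22))) + 1727/(-1357) = 2545/682 + 1727*(-1/1357) = 2545*(1/682) - 1727/1357 = 2545/682 - 1727/1357 = 2275751/925474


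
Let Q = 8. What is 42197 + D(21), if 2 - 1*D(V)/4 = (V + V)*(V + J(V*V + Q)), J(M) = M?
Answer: -36755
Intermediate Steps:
D(V) = 8 - 8*V*(8 + V + V**2) (D(V) = 8 - 4*(V + V)*(V + (V*V + 8)) = 8 - 4*2*V*(V + (V**2 + 8)) = 8 - 4*2*V*(V + (8 + V**2)) = 8 - 4*2*V*(8 + V + V**2) = 8 - 8*V*(8 + V + V**2))
42197 + D(21) = 42197 + (8 - 8*21**2 - 8*21*(8 + 21**2)) = 42197 + (8 - 8*441 - 8*21*(8 + 441)) = 42197 + (8 - 3528 - 8*21*449) = 42197 + (8 - 3528 - 75432) = 42197 - 78952 = -36755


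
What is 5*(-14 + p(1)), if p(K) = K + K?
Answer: -60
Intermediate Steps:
p(K) = 2*K
5*(-14 + p(1)) = 5*(-14 + 2*1) = 5*(-14 + 2) = 5*(-12) = -60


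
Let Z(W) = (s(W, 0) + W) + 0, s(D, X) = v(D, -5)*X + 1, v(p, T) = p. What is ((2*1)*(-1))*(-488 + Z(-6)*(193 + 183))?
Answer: 4736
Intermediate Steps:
s(D, X) = 1 + D*X (s(D, X) = D*X + 1 = 1 + D*X)
Z(W) = 1 + W (Z(W) = ((1 + W*0) + W) + 0 = ((1 + 0) + W) + 0 = (1 + W) + 0 = 1 + W)
((2*1)*(-1))*(-488 + Z(-6)*(193 + 183)) = ((2*1)*(-1))*(-488 + (1 - 6)*(193 + 183)) = (2*(-1))*(-488 - 5*376) = -2*(-488 - 1880) = -2*(-2368) = 4736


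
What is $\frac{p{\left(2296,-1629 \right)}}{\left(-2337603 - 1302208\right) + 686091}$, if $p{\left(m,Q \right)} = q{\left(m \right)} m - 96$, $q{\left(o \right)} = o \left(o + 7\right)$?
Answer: $- \frac{1517566444}{369215} \approx -4110.3$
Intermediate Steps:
$q{\left(o \right)} = o \left(7 + o\right)$
$p{\left(m,Q \right)} = -96 + m^{2} \left(7 + m\right)$ ($p{\left(m,Q \right)} = m \left(7 + m\right) m - 96 = m^{2} \left(7 + m\right) - 96 = -96 + m^{2} \left(7 + m\right)$)
$\frac{p{\left(2296,-1629 \right)}}{\left(-2337603 - 1302208\right) + 686091} = \frac{-96 + 2296^{2} \left(7 + 2296\right)}{\left(-2337603 - 1302208\right) + 686091} = \frac{-96 + 5271616 \cdot 2303}{-3639811 + 686091} = \frac{-96 + 12140531648}{-2953720} = 12140531552 \left(- \frac{1}{2953720}\right) = - \frac{1517566444}{369215}$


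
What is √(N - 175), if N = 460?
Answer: √285 ≈ 16.882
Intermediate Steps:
√(N - 175) = √(460 - 175) = √285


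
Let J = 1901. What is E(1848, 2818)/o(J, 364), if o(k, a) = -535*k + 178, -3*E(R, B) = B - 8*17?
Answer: 894/1016857 ≈ 0.00087918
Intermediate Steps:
E(R, B) = 136/3 - B/3 (E(R, B) = -(B - 8*17)/3 = -(B - 136)/3 = -(-136 + B)/3 = 136/3 - B/3)
o(k, a) = 178 - 535*k
E(1848, 2818)/o(J, 364) = (136/3 - ⅓*2818)/(178 - 535*1901) = (136/3 - 2818/3)/(178 - 1017035) = -894/(-1016857) = -894*(-1/1016857) = 894/1016857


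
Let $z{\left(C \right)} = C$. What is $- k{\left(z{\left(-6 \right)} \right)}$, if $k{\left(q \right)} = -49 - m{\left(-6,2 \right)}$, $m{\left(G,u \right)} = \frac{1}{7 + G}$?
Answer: $50$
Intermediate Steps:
$k{\left(q \right)} = -50$ ($k{\left(q \right)} = -49 - \frac{1}{7 - 6} = -49 - 1^{-1} = -49 - 1 = -50$)
$- k{\left(z{\left(-6 \right)} \right)} = \left(-1\right) \left(-50\right) = 50$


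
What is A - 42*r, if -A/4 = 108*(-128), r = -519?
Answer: 77094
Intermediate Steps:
A = 55296 (A = -432*(-128) = -4*(-13824) = 55296)
A - 42*r = 55296 - 42*(-519) = 55296 - 1*(-21798) = 55296 + 21798 = 77094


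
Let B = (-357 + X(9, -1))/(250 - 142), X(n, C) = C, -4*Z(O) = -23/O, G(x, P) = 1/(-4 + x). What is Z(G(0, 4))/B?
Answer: 1242/179 ≈ 6.9385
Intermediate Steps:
Z(O) = 23/(4*O) (Z(O) = -(-23)/(4*O) = 23/(4*O))
B = -179/54 (B = (-357 - 1)/(250 - 142) = -358/108 = -358*1/108 = -179/54 ≈ -3.3148)
Z(G(0, 4))/B = (23/(4*(1/(-4 + 0))))/(-179/54) = (23/(4*(1/(-4))))*(-54/179) = (23/(4*(-¼)))*(-54/179) = ((23/4)*(-4))*(-54/179) = -23*(-54/179) = 1242/179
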